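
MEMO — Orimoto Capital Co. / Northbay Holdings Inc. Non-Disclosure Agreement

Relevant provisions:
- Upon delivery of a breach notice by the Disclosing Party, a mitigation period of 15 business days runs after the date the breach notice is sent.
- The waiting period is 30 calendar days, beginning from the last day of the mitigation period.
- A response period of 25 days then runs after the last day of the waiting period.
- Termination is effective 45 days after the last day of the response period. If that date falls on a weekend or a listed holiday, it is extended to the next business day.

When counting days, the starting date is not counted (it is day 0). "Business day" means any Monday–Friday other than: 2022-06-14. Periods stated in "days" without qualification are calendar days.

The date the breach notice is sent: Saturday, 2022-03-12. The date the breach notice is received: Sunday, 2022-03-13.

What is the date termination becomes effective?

From Saturday, 2022-03-12, 15 business days (Mar 14, Mar 15, Mar 16, Mar 17, …, Mar 30, Mar 31, Apr 1, skipping weekends) brings us to Friday, 2022-04-01, which is the last day of the mitigation period.
Adding 30 calendar days to 2022-04-01 gives 2022-05-01, which is the last day of the waiting period.
The last day of the response period: 25 calendar days after 2022-05-01 is 2022-05-26.
The date termination becomes effective: 2022-05-26 + 45 days = 2022-07-10. That falls on a Sunday, so it rolls to the next business day, Monday, 2022-07-11.

2022-07-11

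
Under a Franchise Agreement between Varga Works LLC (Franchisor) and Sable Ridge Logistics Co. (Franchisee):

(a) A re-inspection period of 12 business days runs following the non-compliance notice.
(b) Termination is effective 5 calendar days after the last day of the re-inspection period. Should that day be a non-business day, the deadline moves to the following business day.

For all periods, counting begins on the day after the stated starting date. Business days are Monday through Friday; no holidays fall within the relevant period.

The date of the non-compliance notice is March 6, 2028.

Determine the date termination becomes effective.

March 27, 2028

From Monday, March 6, 2028, 12 business days (Mar 7, Mar 8, Mar 9, Mar 10, …, Mar 20, Mar 21, Mar 22, skipping weekends) brings us to Wednesday, March 22, 2028, which is the last day of the re-inspection period.
The date termination becomes effective: 5 calendar days after March 22, 2028 is March 27, 2028. March 27, 2028 is a Monday, so no roll-forward applies.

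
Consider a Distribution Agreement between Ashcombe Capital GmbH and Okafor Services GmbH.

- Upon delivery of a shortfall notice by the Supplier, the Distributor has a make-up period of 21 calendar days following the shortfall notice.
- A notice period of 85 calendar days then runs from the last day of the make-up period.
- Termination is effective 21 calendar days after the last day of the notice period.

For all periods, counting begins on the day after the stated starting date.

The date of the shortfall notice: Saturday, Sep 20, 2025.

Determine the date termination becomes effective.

Adding 21 calendar days to Sep 20, 2025 gives Oct 11, 2025, which is the last day of the make-up period.
Adding 85 calendar days to Oct 11, 2025 gives Jan 4, 2026, which is the last day of the notice period.
Adding 21 calendar days to Jan 4, 2026 gives Jan 25, 2026, which is the date termination becomes effective.

Jan 25, 2026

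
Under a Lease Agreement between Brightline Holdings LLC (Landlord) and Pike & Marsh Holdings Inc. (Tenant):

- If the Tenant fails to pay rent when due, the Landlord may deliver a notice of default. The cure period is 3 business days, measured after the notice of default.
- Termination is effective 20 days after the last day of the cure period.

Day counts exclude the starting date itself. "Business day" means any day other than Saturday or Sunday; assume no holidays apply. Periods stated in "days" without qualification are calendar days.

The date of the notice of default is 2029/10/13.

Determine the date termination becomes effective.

2029/11/06

From Saturday, 2029/10/13, 3 business days (Oct 15, Oct 16, Oct 17, skipping weekends) brings us to Wednesday, 2029/10/17, which is the last day of the cure period.
The date termination becomes effective: 20 calendar days after 2029/10/17 is 2029/11/06.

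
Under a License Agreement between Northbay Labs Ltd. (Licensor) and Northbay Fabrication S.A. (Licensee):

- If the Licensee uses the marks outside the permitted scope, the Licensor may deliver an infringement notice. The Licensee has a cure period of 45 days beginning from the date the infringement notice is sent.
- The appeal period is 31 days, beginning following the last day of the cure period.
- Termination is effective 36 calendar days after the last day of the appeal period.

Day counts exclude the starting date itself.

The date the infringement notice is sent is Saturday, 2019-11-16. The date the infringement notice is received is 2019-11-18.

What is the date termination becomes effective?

The last day of the cure period: 2019-11-16 + 45 days = 2019-12-31.
Adding 31 calendar days to 2019-12-31 gives 2020-01-31, which is the last day of the appeal period.
Adding 36 calendar days to 2020-01-31 gives 2020-03-07, which is the date termination becomes effective.

2020-03-07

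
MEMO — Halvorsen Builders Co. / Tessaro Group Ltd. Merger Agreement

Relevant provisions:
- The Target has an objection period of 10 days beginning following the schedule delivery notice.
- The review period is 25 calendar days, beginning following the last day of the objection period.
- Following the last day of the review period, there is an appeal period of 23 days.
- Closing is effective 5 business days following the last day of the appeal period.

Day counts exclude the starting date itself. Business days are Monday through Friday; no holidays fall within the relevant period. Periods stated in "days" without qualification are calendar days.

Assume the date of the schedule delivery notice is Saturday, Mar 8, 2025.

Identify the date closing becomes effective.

May 12, 2025

Adding 10 calendar days to Mar 8, 2025 gives Mar 18, 2025, which is the last day of the objection period.
The last day of the review period: 25 calendar days after Mar 18, 2025 is Apr 12, 2025.
The last day of the appeal period: 23 calendar days after Apr 12, 2025 is May 5, 2025.
From Monday, May 5, 2025, 5 business days (May 6, May 7, May 8, May 9, May 12, skipping weekends) brings us to Monday, May 12, 2025, which is the date closing becomes effective.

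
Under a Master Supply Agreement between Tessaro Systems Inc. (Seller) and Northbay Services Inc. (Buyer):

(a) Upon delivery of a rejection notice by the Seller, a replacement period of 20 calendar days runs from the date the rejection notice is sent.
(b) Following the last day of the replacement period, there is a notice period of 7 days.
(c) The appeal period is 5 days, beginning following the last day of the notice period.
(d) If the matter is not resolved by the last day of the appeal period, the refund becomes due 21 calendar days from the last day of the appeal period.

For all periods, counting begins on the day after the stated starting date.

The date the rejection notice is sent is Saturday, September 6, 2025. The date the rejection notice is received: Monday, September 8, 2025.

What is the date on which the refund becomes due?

The last day of the replacement period: September 6, 2025 + 20 days = September 26, 2025.
Adding 7 calendar days to September 26, 2025 gives October 3, 2025, which is the last day of the notice period.
The last day of the appeal period: 5 calendar days after October 3, 2025 is October 8, 2025.
Adding 21 calendar days to October 8, 2025 gives October 29, 2025, which is the date on which the refund becomes due.

October 29, 2025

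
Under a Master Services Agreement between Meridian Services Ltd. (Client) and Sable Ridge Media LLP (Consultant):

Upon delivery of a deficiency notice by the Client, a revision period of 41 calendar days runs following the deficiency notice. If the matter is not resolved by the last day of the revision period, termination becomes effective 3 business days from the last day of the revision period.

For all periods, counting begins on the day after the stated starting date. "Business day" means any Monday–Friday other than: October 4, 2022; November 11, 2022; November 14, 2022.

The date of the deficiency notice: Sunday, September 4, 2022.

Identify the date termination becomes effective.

The last day of the revision period: 41 calendar days after September 4, 2022 is October 15, 2022.
The date termination becomes effective: counting 3 business days from Saturday, October 15, 2022 (Oct 17, Oct 18, Oct 19, skipping weekends) reaches Wednesday, October 19, 2022.

October 19, 2022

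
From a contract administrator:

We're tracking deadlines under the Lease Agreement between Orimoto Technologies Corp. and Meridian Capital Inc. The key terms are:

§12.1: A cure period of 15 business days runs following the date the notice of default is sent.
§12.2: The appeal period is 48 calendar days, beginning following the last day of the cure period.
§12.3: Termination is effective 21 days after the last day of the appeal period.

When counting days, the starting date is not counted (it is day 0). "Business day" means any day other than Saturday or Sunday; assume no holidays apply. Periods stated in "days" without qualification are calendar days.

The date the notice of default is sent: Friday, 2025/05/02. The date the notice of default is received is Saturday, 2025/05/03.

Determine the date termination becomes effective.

The last day of the cure period: 15 business days after Friday, 2025/05/02, skipping weekends — May 5, May 6, May 7, May 8, …, May 21, May 22, May 23 — lands on Friday, 2025/05/23.
The last day of the appeal period: 48 calendar days after 2025/05/23 is 2025/07/10.
Adding 21 calendar days to 2025/07/10 gives 2025/07/31, which is the date termination becomes effective.

2025/07/31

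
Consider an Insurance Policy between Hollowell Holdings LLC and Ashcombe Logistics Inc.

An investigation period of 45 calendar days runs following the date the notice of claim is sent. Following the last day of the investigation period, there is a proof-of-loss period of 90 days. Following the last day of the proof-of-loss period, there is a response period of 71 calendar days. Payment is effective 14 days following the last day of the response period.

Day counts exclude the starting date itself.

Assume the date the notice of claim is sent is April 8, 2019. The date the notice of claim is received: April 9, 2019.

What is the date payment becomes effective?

The last day of the investigation period: April 8, 2019 + 45 days = May 23, 2019.
The last day of the proof-of-loss period: May 23, 2019 + 90 days = August 21, 2019.
The last day of the response period: August 21, 2019 + 71 days = October 31, 2019.
The date payment becomes effective: October 31, 2019 + 14 days = November 14, 2019.

November 14, 2019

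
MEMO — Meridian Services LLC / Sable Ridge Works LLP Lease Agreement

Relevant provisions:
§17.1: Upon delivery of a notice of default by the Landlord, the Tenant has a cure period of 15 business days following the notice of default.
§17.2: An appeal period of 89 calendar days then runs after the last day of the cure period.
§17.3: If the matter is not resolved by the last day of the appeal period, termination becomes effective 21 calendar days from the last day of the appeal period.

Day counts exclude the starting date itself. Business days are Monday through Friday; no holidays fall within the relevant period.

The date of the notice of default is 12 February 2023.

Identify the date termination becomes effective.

21 June 2023

The last day of the cure period: counting 15 business days from Sunday, 12 February 2023 (Feb 13, Feb 14, Feb 15, Feb 16, …, Mar 1, Mar 2, Mar 3, skipping weekends) reaches Friday, 3 March 2023.
Adding 89 calendar days to 3 March 2023 gives 31 May 2023, which is the last day of the appeal period.
The date termination becomes effective: 21 calendar days after 31 May 2023 is 21 June 2023.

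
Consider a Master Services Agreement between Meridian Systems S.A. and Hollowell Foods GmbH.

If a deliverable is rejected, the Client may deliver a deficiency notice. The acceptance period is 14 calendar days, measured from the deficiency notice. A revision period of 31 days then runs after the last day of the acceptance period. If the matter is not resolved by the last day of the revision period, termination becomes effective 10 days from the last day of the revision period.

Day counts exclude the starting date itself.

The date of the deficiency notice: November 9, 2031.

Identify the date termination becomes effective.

January 3, 2032

The last day of the acceptance period: November 9, 2031 + 14 days = November 23, 2031.
Adding 31 calendar days to November 23, 2031 gives December 24, 2031, which is the last day of the revision period.
The date termination becomes effective: December 24, 2031 + 10 days = January 3, 2032.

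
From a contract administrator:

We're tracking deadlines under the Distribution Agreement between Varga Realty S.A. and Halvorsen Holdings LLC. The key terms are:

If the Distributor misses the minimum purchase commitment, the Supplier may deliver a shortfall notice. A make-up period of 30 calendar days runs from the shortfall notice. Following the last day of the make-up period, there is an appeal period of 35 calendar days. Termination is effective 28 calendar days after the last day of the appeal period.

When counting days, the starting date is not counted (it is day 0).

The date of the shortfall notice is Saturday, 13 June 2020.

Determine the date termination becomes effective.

The last day of the make-up period: 13 June 2020 + 30 days = 13 July 2020.
Adding 35 calendar days to 13 July 2020 gives 17 August 2020, which is the last day of the appeal period.
The date termination becomes effective: 28 calendar days after 17 August 2020 is 14 September 2020.

14 September 2020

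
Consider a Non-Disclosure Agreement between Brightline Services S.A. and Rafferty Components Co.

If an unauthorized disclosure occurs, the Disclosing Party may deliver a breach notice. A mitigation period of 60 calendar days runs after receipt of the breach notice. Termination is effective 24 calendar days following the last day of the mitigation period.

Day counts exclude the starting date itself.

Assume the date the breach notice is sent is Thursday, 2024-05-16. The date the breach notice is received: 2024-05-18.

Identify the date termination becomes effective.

Adding 60 calendar days to 2024-05-18 gives 2024-07-17, which is the last day of the mitigation period.
Adding 24 calendar days to 2024-07-17 gives 2024-08-10, which is the date termination becomes effective.

2024-08-10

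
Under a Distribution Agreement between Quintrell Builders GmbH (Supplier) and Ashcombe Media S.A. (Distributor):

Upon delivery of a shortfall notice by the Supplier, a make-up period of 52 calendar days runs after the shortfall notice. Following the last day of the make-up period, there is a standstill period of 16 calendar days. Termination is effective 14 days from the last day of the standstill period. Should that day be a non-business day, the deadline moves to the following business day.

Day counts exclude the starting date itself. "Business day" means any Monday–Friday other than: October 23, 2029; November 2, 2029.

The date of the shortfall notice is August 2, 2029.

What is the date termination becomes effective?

Adding 52 calendar days to August 2, 2029 gives September 23, 2029, which is the last day of the make-up period.
Adding 16 calendar days to September 23, 2029 gives October 9, 2029, which is the last day of the standstill period.
Adding 14 calendar days to October 9, 2029 gives October 23, 2029, which is the date termination becomes effective. That falls on Tuesday, a listed holiday, so it rolls to the next business day, Wednesday, October 24, 2029.

October 24, 2029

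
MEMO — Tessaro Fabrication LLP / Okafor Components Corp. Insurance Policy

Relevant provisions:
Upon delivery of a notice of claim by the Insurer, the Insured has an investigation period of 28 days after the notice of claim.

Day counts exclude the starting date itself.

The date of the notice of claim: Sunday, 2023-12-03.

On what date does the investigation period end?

2023-12-31

The last day of the investigation period: 2023-12-03 + 28 days = 2023-12-31.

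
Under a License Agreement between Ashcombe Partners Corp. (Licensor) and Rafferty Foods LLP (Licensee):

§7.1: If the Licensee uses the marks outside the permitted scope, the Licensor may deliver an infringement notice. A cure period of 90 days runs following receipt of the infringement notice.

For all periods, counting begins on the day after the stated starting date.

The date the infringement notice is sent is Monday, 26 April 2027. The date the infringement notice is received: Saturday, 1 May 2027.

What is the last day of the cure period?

30 July 2027

The last day of the cure period: 1 May 2027 + 90 days = 30 July 2027.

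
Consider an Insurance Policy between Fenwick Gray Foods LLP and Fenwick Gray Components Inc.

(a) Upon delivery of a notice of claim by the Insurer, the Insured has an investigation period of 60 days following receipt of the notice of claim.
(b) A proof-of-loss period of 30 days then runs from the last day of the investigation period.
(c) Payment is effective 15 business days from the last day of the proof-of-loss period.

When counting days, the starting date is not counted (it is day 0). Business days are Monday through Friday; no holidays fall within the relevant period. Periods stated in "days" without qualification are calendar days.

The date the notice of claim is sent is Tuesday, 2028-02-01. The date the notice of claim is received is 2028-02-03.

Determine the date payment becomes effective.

Adding 60 calendar days to 2028-02-03 gives 2028-04-03, which is the last day of the investigation period.
Adding 30 calendar days to 2028-04-03 gives 2028-05-03, which is the last day of the proof-of-loss period.
From Wednesday, 2028-05-03, 15 business days (May 4, May 5, May 8, May 9, …, May 22, May 23, May 24, skipping weekends) brings us to Wednesday, 2028-05-24, which is the date payment becomes effective.

2028-05-24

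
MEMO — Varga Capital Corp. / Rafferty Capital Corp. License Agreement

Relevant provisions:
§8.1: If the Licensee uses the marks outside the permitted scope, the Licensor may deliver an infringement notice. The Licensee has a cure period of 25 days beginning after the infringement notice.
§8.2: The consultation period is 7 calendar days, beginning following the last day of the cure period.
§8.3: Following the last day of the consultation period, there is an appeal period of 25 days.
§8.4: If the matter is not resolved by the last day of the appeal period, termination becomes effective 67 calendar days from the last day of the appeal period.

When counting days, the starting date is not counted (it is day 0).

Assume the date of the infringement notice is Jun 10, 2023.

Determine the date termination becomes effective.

The last day of the cure period: 25 calendar days after Jun 10, 2023 is Jul 5, 2023.
The last day of the consultation period: 7 calendar days after Jul 5, 2023 is Jul 12, 2023.
Adding 25 calendar days to Jul 12, 2023 gives Aug 6, 2023, which is the last day of the appeal period.
Adding 67 calendar days to Aug 6, 2023 gives Oct 12, 2023, which is the date termination becomes effective.

Oct 12, 2023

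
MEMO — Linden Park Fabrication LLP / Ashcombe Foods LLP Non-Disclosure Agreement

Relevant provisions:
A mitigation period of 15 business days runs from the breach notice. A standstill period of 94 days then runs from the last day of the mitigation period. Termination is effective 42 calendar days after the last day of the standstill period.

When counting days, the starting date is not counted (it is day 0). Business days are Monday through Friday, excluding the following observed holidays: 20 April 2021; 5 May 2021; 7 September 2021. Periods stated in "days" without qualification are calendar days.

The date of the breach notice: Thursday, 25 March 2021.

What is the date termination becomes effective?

29 August 2021

The last day of the mitigation period: 15 business days after Thursday, 25 March 2021, skipping weekends — Mar 26, Mar 29, Mar 30, Mar 31, …, Apr 13, Apr 14, Apr 15 — lands on Thursday, 15 April 2021.
Adding 94 calendar days to 15 April 2021 gives 18 July 2021, which is the last day of the standstill period.
The date termination becomes effective: 18 July 2021 + 42 days = 29 August 2021.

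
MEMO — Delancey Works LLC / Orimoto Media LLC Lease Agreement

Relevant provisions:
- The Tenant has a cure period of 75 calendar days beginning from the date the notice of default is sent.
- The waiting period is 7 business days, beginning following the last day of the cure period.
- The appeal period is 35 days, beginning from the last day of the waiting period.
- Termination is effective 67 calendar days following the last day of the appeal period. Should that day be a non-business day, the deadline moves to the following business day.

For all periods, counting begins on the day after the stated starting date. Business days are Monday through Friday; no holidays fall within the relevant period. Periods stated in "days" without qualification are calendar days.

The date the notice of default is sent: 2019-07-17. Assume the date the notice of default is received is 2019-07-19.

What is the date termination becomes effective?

2020-01-20

The last day of the cure period: 75 calendar days after 2019-07-17 is 2019-09-30.
From Monday, 2019-09-30, 7 business days (Oct 1, Oct 2, Oct 3, Oct 4, Oct 7, Oct 8, Oct 9, skipping weekends) brings us to Wednesday, 2019-10-09, which is the last day of the waiting period.
Adding 35 calendar days to 2019-10-09 gives 2019-11-13, which is the last day of the appeal period.
The date termination becomes effective: 2019-11-13 + 67 days = 2020-01-19. That falls on a Sunday, so it rolls to the next business day, Monday, 2020-01-20.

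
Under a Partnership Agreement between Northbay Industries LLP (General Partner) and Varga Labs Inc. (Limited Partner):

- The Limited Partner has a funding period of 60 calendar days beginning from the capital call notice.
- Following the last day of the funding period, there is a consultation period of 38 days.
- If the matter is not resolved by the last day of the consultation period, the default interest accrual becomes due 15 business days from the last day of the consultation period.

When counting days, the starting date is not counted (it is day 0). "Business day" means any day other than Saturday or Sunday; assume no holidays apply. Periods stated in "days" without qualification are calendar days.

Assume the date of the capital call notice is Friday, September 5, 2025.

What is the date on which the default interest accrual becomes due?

January 2, 2026

The last day of the funding period: September 5, 2025 + 60 days = November 4, 2025.
Adding 38 calendar days to November 4, 2025 gives December 12, 2025, which is the last day of the consultation period.
From Friday, December 12, 2025, 15 business days (Dec 15, Dec 16, Dec 17, Dec 18, …, Dec 31, Jan 1, Jan 2, skipping weekends) brings us to Friday, January 2, 2026, which is the date on which the default interest accrual becomes due.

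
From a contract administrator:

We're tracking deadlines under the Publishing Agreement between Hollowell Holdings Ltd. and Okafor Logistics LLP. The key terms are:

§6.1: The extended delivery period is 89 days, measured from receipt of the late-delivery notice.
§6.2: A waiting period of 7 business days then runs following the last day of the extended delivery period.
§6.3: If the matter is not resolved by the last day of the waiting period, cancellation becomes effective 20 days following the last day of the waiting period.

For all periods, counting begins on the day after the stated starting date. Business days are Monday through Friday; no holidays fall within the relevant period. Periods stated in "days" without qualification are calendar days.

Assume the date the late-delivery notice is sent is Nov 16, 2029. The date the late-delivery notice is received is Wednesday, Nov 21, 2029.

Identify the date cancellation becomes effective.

Mar 19, 2030

Adding 89 calendar days to Nov 21, 2029 gives Feb 18, 2030, which is the last day of the extended delivery period.
From Monday, Feb 18, 2030, 7 business days (Feb 19, Feb 20, Feb 21, Feb 22, Feb 25, Feb 26, Feb 27, skipping weekends) brings us to Wednesday, Feb 27, 2030, which is the last day of the waiting period.
The date cancellation becomes effective: 20 calendar days after Feb 27, 2030 is Mar 19, 2030.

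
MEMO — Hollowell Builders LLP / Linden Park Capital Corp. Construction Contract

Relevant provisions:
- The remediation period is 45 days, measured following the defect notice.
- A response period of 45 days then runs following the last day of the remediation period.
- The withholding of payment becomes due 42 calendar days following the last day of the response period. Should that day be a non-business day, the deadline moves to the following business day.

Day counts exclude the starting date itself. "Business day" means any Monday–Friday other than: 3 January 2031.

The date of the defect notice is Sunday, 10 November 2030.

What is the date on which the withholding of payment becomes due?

The last day of the remediation period: 45 calendar days after 10 November 2030 is 25 December 2030.
The last day of the response period: 25 December 2030 + 45 days = 8 February 2031.
The date on which the withholding of payment becomes due: 42 calendar days after 8 February 2031 is 22 March 2031. That falls on a Saturday, so it rolls to the next business day, Monday, 24 March 2031.

24 March 2031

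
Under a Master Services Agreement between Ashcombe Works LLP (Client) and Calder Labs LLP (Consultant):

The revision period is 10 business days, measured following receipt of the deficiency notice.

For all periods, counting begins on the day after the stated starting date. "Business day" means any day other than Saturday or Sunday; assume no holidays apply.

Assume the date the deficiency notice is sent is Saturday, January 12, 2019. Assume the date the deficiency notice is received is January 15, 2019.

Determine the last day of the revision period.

The last day of the revision period: counting 10 business days from Tuesday, January 15, 2019 (Jan 16, Jan 17, Jan 18, Jan 21, Jan 22, Jan 23, Jan 24, Jan 25, Jan 28, Jan 29, skipping weekends) reaches Tuesday, January 29, 2019.

January 29, 2019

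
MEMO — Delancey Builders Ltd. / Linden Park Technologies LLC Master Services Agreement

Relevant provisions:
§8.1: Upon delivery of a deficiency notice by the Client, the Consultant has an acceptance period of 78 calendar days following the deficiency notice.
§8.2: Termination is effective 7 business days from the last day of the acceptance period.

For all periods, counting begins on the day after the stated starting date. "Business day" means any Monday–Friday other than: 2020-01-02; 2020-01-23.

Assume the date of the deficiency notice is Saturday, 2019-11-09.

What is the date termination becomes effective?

2020-02-04

The last day of the acceptance period: 78 calendar days after 2019-11-09 is 2020-01-26.
The date termination becomes effective: 7 business days after Sunday, 2020-01-26, skipping weekends — Jan 27, Jan 28, Jan 29, Jan 30, Jan 31, Feb 3, Feb 4 — lands on Tuesday, 2020-02-04.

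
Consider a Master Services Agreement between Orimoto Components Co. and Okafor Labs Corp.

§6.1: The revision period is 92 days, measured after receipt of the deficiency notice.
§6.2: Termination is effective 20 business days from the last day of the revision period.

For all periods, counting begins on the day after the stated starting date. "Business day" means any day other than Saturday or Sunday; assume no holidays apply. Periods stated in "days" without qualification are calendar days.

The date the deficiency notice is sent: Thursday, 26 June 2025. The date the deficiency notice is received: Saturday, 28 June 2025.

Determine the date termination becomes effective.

Adding 92 calendar days to 28 June 2025 gives 28 September 2025, which is the last day of the revision period.
The date termination becomes effective: 20 business days after Sunday, 28 September 2025, skipping weekends — Sep 29, Sep 30, Oct 1, Oct 2, …, Oct 22, Oct 23, Oct 24 — lands on Friday, 24 October 2025.

24 October 2025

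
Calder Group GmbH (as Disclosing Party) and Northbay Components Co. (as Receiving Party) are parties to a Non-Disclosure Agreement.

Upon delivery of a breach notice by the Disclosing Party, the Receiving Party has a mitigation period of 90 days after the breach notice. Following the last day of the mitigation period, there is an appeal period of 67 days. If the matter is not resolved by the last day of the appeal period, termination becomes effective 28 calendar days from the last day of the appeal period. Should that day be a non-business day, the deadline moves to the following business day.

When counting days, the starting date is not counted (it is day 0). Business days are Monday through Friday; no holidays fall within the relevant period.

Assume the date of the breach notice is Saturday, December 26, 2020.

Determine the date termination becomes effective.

June 29, 2021

The last day of the mitigation period: 90 calendar days after December 26, 2020 is March 26, 2021.
Adding 67 calendar days to March 26, 2021 gives June 1, 2021, which is the last day of the appeal period.
Adding 28 calendar days to June 1, 2021 gives June 29, 2021, which is the date termination becomes effective. June 29, 2021 is a Tuesday, so no roll-forward applies.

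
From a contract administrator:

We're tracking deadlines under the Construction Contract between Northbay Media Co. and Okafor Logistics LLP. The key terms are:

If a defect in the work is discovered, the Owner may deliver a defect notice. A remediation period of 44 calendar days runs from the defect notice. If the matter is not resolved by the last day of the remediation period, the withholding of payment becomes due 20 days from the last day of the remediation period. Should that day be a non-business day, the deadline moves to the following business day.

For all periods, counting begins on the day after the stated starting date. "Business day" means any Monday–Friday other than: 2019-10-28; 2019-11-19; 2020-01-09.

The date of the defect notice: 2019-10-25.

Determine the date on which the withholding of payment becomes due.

The last day of the remediation period: 2019-10-25 + 44 days = 2019-12-08.
The date on which the withholding of payment becomes due: 20 calendar days after 2019-12-08 is 2019-12-28. That falls on a Saturday, so it rolls to the next business day, Monday, 2019-12-30.

2019-12-30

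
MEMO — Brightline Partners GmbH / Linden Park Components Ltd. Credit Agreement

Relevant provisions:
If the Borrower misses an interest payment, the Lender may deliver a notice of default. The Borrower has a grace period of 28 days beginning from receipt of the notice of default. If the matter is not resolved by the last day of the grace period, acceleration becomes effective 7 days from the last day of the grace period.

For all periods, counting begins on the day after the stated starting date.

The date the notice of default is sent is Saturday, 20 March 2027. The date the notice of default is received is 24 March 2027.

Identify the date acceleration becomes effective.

Adding 28 calendar days to 24 March 2027 gives 21 April 2027, which is the last day of the grace period.
The date acceleration becomes effective: 7 calendar days after 21 April 2027 is 28 April 2027.

28 April 2027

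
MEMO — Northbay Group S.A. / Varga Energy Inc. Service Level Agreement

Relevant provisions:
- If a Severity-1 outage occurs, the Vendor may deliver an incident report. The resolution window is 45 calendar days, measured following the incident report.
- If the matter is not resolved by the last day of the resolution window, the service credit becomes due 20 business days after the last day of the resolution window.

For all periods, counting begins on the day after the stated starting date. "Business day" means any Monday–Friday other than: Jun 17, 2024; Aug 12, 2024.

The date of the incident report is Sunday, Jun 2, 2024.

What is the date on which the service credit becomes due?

Adding 45 calendar days to Jun 2, 2024 gives Jul 17, 2024, which is the last day of the resolution window.
From Wednesday, Jul 17, 2024, 20 business days (Jul 18, Jul 19, Jul 22, Jul 23, …, Aug 13, Aug 14, Aug 15, skipping weekends and the listed holiday on Aug 12) brings us to Thursday, Aug 15, 2024, which is the date on which the service credit becomes due.

Aug 15, 2024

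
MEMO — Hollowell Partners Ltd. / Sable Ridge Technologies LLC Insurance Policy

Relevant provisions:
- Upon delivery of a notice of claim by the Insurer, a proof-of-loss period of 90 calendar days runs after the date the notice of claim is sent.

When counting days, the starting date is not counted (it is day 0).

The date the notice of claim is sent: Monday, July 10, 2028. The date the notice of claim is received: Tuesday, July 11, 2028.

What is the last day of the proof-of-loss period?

October 8, 2028

The last day of the proof-of-loss period: July 10, 2028 + 90 days = October 8, 2028.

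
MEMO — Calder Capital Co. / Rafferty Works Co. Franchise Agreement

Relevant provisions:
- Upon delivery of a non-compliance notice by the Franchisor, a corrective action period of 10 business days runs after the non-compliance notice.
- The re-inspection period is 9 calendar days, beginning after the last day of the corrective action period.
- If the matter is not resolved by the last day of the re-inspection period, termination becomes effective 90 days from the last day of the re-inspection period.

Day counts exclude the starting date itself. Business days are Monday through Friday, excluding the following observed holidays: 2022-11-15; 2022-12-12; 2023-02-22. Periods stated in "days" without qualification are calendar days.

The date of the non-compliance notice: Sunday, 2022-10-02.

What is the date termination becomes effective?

2023-01-21

The last day of the corrective action period: 10 business days after Sunday, 2022-10-02, skipping weekends — Oct 3, Oct 4, Oct 5, Oct 6, Oct 7, Oct 10, Oct 11, Oct 12, Oct 13, Oct 14 — lands on Friday, 2022-10-14.
The last day of the re-inspection period: 9 calendar days after 2022-10-14 is 2022-10-23.
The date termination becomes effective: 2022-10-23 + 90 days = 2023-01-21.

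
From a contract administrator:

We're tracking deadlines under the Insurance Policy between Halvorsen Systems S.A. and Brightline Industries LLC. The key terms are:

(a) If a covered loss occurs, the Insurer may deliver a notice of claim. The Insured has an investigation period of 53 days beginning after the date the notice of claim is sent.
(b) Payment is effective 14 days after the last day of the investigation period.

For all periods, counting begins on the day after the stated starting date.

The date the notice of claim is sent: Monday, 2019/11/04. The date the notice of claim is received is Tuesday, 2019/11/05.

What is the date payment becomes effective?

The last day of the investigation period: 53 calendar days after 2019/11/04 is 2019/12/27.
The date payment becomes effective: 2019/12/27 + 14 days = 2020/01/10.

2020/01/10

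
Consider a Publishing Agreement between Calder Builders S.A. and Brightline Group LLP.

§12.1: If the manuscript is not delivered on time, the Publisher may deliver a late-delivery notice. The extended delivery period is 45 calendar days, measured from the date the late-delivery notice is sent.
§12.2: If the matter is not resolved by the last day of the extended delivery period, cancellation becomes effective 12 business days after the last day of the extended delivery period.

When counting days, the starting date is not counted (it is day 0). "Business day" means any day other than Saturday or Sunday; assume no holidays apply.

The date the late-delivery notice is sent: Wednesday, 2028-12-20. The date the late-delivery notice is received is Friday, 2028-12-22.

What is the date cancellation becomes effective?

2029-02-20

The last day of the extended delivery period: 45 calendar days after 2028-12-20 is 2029-02-03.
From Saturday, 2029-02-03, 12 business days (Feb 5, Feb 6, Feb 7, Feb 8, …, Feb 16, Feb 19, Feb 20, skipping weekends) brings us to Tuesday, 2029-02-20, which is the date cancellation becomes effective.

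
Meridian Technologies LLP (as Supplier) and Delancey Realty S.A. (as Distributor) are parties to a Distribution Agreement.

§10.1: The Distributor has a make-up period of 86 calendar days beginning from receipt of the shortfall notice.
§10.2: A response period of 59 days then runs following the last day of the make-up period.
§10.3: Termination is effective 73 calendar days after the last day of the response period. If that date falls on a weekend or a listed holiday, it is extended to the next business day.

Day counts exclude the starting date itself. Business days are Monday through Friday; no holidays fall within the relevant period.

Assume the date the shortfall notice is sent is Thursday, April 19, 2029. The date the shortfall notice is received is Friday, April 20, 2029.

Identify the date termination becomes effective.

November 26, 2029

The last day of the make-up period: April 20, 2029 + 86 days = July 15, 2029.
Adding 59 calendar days to July 15, 2029 gives September 12, 2029, which is the last day of the response period.
The date termination becomes effective: 73 calendar days after September 12, 2029 is November 24, 2029. That falls on a Saturday, so it rolls to the next business day, Monday, November 26, 2029.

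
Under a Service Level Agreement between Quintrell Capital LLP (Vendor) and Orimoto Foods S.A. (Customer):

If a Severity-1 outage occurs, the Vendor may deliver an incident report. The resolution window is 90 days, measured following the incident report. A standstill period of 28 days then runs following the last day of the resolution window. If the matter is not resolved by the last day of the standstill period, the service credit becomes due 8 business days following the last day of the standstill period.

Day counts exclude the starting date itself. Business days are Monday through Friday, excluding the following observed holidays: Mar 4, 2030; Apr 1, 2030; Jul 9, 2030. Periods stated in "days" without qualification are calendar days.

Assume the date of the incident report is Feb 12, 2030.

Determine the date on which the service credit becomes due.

Adding 90 calendar days to Feb 12, 2030 gives May 13, 2030, which is the last day of the resolution window.
The last day of the standstill period: May 13, 2030 + 28 days = Jun 10, 2030.
The date on which the service credit becomes due: 8 business days after Monday, Jun 10, 2030, skipping weekends — Jun 11, Jun 12, Jun 13, Jun 14, Jun 17, Jun 18, Jun 19, Jun 20 — lands on Thursday, Jun 20, 2030.

Jun 20, 2030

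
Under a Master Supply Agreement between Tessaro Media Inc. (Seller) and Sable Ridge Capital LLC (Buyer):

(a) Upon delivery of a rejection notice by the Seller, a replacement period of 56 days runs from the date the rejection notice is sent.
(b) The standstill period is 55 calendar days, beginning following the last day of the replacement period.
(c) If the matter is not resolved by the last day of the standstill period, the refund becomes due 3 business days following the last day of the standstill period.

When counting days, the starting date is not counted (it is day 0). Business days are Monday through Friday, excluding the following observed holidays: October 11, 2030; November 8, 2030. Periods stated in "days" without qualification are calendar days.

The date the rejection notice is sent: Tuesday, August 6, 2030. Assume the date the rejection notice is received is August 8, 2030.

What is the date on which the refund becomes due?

November 28, 2030

Adding 56 calendar days to August 6, 2030 gives October 1, 2030, which is the last day of the replacement period.
The last day of the standstill period: 55 calendar days after October 1, 2030 is November 25, 2030.
The date on which the refund becomes due: 3 business days after Monday, November 25, 2030, skipping weekends — Nov 26, Nov 27, Nov 28 — lands on Thursday, November 28, 2030.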